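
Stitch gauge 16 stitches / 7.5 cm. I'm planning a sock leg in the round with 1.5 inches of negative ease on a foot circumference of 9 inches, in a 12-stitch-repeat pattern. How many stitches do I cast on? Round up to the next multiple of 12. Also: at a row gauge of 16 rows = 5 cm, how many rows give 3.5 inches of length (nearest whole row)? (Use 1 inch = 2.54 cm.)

Finished = 9 − 1.5 = 7.5 inches.
7.5 inches × 2.54 = 19.05 cm.
16/7.5 = 2.133 sts per cm; 19.05 × 2.133 = 40.64 sts.
Next multiple of 12 → 48.
3.5 inches = 8.89 cm; × 3.2 = 28.45 → 28 rows.

Cast on 48 stitches; work 28 rows.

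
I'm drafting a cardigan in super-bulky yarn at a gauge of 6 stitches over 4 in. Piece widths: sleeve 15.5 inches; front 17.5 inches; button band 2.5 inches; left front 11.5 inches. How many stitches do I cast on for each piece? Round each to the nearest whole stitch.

sleeve 23; front 26; button band 4; left front 17.

Rate = 6/4 = 1.5 sts per in.
sleeve: 15.5 × 1.5 = 23.25 → 23.
front: 17.5 × 1.5 = 26.25 → 26.
button band: 2.5 × 1.5 = 3.75 → 4.
left front: 11.5 × 1.5 = 17.25 → 17.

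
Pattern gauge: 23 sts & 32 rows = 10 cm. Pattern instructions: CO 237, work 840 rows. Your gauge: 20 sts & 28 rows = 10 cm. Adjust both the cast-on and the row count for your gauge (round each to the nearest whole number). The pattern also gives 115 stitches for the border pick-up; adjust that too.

Cast on 206 stitches; work 735 rows; border pick-up 100 stitches.

Stitches: 237 × 20/23 = 206.09 → 206.
Rows: 840 × 28/32 = 735.00 → 735.
border pick-up: 115 × 20/23 = 100.00 → 100.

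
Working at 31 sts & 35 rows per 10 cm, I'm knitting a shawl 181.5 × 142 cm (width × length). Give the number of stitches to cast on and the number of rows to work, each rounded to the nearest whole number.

Cast on 563 stitches and work 497 rows.

Stitch gauge = 31/10 = 3.1 sts/cm; 181.5 × 3.1 = 562.65 → 563 sts.
Row gauge = 35/10 = 3.5 rows/cm; 142 × 3.5 = 497.00 → 497 rows.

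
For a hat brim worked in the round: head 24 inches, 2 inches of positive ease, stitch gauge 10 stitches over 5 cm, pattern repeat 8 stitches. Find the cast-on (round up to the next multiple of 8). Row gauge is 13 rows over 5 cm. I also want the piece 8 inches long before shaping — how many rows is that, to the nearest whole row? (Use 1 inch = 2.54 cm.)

Finished = 24 + 2 = 26 inches.
26 inches × 2.54 = 66.04 cm.
10/5 = 2 sts per cm; 66.04 × 2 = 132.08 sts.
Next multiple of 8 → 136.
8 inches = 20.32 cm; × 2.6 = 52.83 → 53 rows.

Cast on 136 stitches; work 53 rows.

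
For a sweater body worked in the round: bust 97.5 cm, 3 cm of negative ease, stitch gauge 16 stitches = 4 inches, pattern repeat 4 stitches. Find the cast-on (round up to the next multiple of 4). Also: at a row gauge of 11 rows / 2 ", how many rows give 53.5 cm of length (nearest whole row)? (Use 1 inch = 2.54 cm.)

Finished = 97.5 − 3 = 94.5 cm.
94.5 cm × 1/2.54 = 37.20 inches.
16/4 = 4 sts per in; 37.20 × 4 = 148.82 sts.
Next multiple of 4 → 152.
53.5 cm = 21.06 inches; × 5.5 = 115.85 → 116 rows.

Cast on 152 stitches; work 116 rows.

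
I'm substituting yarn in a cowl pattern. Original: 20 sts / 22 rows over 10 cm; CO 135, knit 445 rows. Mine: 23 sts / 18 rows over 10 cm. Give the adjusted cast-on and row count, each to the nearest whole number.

Stitches: 135 × 23/20 = 155.25 → 155.
Rows: 445 × 18/22 = 364.09 → 364.

Cast on 155 stitches; work 364 rows.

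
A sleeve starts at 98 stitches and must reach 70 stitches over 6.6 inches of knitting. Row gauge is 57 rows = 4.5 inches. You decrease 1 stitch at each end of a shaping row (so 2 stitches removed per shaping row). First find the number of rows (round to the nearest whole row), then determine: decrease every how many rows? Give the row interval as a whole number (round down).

Decrease every 6th row.

Rows = 6.6 × 12.667 = 83.6 → 84 rows.
Stitches to remove: 28 → 14 shaping rows (at 2 st each).
84 / 14 = 6.00 → every 6 rows.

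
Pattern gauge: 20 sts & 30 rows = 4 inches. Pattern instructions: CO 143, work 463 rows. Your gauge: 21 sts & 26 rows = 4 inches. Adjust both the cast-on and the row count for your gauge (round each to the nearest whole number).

Stitches: 143 × 21/20 = 150.15 → 150.
Rows: 463 × 26/30 = 401.27 → 401.

Cast on 150 stitches; work 401 rows.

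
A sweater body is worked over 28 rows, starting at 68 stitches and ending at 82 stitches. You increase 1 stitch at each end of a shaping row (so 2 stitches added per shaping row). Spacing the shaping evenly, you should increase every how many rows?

Stitches to add: |82 − 68| = 14.
Shaping rows needed: 14 / 2 = 7.
28 rows / 7 = every 4 rows.

Increase every 4th row.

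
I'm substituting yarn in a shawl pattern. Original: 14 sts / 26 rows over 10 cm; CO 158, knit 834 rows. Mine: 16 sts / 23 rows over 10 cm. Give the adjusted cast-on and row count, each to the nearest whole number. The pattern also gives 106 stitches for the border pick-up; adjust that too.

Stitches: 158 × 16/14 = 180.57 → 181.
Rows: 834 × 23/26 = 737.77 → 738.
border pick-up: 106 × 16/14 = 121.14 → 121.

Cast on 181 stitches; work 738 rows; border pick-up 121 stitches.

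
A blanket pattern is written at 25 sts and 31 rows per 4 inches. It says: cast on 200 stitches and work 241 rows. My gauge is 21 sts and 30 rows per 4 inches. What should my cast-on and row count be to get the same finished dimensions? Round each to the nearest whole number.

Stitches: 200 × 21/25 = 168.00 → 168.
Rows: 241 × 30/31 = 233.23 → 233.

Cast on 168 stitches; work 233 rows.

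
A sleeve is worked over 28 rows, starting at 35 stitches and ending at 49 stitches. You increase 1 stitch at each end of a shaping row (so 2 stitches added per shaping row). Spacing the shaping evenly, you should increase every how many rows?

Increase every 4th row.

Stitches to add: |49 − 35| = 14.
Shaping rows needed: 14 / 2 = 7.
28 rows / 7 = every 4 rows.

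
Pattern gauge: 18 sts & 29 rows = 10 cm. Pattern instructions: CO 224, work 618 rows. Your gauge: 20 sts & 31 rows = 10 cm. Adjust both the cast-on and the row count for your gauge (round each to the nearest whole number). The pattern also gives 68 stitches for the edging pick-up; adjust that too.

Stitches: 224 × 20/18 = 248.89 → 249.
Rows: 618 × 31/29 = 660.62 → 661.
edging pick-up: 68 × 20/18 = 75.56 → 76.

Cast on 249 stitches; work 661 rows; edging pick-up 76 stitches.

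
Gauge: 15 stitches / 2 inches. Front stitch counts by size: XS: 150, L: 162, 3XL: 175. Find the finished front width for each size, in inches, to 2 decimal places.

XS 20.00 inches; L 21.60 inches; 3XL 23.33 inches.

15/2 = 7.5 sts per in.
XS: 150 / 7.5 = 20.000 → 20.00 in.
L: 162 / 7.5 = 21.600 → 21.60 in.
3XL: 175 / 7.5 = 23.333 → 23.33 in.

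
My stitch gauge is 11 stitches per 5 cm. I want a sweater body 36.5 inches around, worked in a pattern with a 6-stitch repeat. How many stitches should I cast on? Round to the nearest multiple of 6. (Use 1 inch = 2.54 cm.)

36.5 in = 36.5 × 2.54 = 92.71 cm.
11 / 5 = 2.2 sts/cm.
92.71 × 2.2 = 203.96 sts.
→ 204.

Cast on 204 stitches.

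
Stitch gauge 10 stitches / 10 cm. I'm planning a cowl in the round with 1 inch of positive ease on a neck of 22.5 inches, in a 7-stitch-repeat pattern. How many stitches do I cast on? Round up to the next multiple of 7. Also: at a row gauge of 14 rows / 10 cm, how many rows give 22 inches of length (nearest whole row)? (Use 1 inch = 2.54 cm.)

Cast on 63 stitches; work 78 rows.

Finished = 22.5 + 1 = 23.5 inches.
23.5 inches × 2.54 = 59.69 cm.
10/10 = 1 sts per cm; 59.69 × 1 = 59.69 sts.
Next multiple of 7 → 63.
22 inches = 55.88 cm; × 1.4 = 78.23 → 78 rows.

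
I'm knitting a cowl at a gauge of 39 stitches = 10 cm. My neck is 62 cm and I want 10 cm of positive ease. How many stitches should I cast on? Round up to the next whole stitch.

CO 281 sts.

Finished = 62 + 10 = 72 cm.
39 / 10 = 3.9 sts per cm.
72.00 × 3.9 = 280.80 sts.
→ 281 sts.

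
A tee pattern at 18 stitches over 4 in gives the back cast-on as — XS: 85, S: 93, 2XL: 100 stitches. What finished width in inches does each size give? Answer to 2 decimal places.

XS 18.89 inches; S 20.67 inches; 2XL 22.22 inches.

18/4 = 4.5 sts per in.
XS: 85 / 4.5 = 18.889 → 18.89 in.
S: 93 / 4.5 = 20.667 → 20.67 in.
2XL: 100 / 4.5 = 22.222 → 22.22 in.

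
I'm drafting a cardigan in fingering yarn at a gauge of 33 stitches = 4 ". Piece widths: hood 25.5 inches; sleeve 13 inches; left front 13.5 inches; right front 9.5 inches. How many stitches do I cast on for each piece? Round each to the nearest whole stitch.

Rate = 33/4 = 8.25 sts per in.
hood: 25.5 × 8.25 = 210.38 → 210.
sleeve: 13 × 8.25 = 107.25 → 107.
left front: 13.5 × 8.25 = 111.38 → 111.
right front: 9.5 × 8.25 = 78.38 → 78.

hood 210; sleeve 107; left front 111; right front 78.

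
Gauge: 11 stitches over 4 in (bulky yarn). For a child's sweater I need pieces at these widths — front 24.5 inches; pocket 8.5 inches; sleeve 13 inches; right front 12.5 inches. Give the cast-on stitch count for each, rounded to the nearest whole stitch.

front 67; pocket 23; sleeve 36; right front 34.

Rate = 11/4 = 2.75 sts per in.
front: 24.5 × 2.75 = 67.38 → 67.
pocket: 8.5 × 2.75 = 23.38 → 23.
sleeve: 13 × 2.75 = 35.75 → 36.
right front: 12.5 × 2.75 = 34.38 → 34.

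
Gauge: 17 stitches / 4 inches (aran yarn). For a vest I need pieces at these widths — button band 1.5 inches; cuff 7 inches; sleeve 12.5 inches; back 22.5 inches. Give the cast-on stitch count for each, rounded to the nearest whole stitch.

button band 6; cuff 30; sleeve 53; back 96.

Rate = 17/4 = 4.25 sts per in.
button band: 1.5 × 4.25 = 6.38 → 6.
cuff: 7 × 4.25 = 29.75 → 30.
sleeve: 12.5 × 4.25 = 53.12 → 53.
back: 22.5 × 4.25 = 95.62 → 96.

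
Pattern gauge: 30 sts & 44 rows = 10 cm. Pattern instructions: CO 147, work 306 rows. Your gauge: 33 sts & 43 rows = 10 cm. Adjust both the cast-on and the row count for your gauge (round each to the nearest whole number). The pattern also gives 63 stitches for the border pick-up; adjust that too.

Cast on 162 stitches; work 299 rows; border pick-up 69 stitches.

Stitches: 147 × 33/30 = 161.70 → 162.
Rows: 306 × 43/44 = 299.05 → 299.
border pick-up: 63 × 33/30 = 69.30 → 69.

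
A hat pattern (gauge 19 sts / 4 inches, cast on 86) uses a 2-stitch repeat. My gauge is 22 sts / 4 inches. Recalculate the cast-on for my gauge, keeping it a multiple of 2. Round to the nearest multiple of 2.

86 × 22 / 19 = 99.58.
Nearest multiple of 2: 100.

100 stitches.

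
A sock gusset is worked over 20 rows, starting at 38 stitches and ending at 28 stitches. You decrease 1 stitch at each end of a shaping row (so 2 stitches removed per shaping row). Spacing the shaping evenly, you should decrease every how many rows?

Decrease every 4th row.

Stitches to remove: |28 − 38| = 10.
Shaping rows needed: 10 / 2 = 5.
20 rows / 5 = every 4 rows.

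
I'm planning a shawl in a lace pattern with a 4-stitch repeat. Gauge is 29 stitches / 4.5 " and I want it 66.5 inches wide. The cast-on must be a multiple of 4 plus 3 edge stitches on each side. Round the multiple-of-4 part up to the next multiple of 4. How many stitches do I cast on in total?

29 / 4.5 = 6.444 sts per inch.
66.5 × 6.444 = 428.56 sts.
Less 6 edge sts → 422.56 for the repeat.
Next multiple of 4: 424.
Add back 6 edge sts → 430.

CO 430 sts.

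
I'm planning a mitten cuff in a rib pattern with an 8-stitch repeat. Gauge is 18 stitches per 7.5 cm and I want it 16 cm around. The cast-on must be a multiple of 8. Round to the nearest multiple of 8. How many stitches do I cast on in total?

40 stitches.

18 / 7.5 = 2.4 sts per cm.
16 × 2.4 = 38.40 sts.
Nearest multiple of 8: 40.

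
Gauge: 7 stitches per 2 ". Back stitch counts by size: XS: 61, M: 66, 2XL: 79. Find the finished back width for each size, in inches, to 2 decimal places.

XS 17.43 inches; M 18.86 inches; 2XL 22.57 inches.

7/2 = 3.5 sts per in.
XS: 61 / 3.5 = 17.429 → 17.43 in.
M: 66 / 3.5 = 18.857 → 18.86 in.
2XL: 79 / 3.5 = 22.571 → 22.57 in.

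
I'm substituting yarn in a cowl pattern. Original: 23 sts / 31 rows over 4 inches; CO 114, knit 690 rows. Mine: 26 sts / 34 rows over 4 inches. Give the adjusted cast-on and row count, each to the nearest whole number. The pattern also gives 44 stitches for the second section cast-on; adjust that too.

Stitches: 114 × 26/23 = 128.87 → 129.
Rows: 690 × 34/31 = 756.77 → 757.
second section cast-on: 44 × 26/23 = 49.74 → 50.

Cast on 129 stitches; work 757 rows; second section cast-on 50 stitches.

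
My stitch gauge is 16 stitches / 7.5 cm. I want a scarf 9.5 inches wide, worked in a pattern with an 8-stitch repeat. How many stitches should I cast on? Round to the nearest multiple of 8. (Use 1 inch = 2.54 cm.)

9.5 in = 9.5 × 2.54 = 24.13 cm.
16 / 7.5 = 2.133 sts/cm.
24.13 × 2.133 = 51.48 sts.
→ 48.

48 stitches.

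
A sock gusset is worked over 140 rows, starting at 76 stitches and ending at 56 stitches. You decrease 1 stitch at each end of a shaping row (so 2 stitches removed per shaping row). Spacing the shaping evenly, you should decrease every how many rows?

Decrease every 14th row.

Stitches to remove: |56 − 76| = 20.
Shaping rows needed: 20 / 2 = 10.
140 rows / 10 = every 14 rows.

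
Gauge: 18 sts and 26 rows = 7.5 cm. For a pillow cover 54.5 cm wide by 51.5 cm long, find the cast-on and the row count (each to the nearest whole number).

Stitch gauge = 18/7.5 = 2.4 sts/cm; 54.5 × 2.4 = 130.80 → 131 sts.
Row gauge = 26/7.5 = 3.467 rows/cm; 51.5 × 3.467 = 178.53 → 179 rows.

Cast on 131 stitches and work 179 rows.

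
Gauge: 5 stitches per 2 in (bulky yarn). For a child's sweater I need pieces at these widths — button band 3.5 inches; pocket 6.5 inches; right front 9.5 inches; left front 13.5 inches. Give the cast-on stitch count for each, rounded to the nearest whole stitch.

button band 9; pocket 16; right front 24; left front 34.

Rate = 5/2 = 2.5 sts per in.
button band: 3.5 × 2.5 = 8.75 → 9.
pocket: 6.5 × 2.5 = 16.25 → 16.
right front: 9.5 × 2.5 = 23.75 → 24.
left front: 13.5 × 2.5 = 33.75 → 34.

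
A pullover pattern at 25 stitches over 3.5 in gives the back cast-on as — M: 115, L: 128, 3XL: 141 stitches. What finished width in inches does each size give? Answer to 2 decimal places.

M 16.10 inches; L 17.92 inches; 3XL 19.74 inches.

25/3.5 = 7.143 sts per in.
M: 115 / 7.143 = 16.100 → 16.10 in.
L: 128 / 7.143 = 17.920 → 17.92 in.
3XL: 141 / 7.143 = 19.740 → 19.74 in.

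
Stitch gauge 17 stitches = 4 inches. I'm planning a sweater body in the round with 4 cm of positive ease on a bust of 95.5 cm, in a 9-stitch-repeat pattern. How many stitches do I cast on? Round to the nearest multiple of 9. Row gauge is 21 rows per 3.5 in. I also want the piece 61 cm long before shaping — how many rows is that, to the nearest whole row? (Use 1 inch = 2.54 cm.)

Cast on 162 stitches; work 144 rows.

Finished = 95.5 + 4 = 99.5 cm.
99.5 cm × 1/2.54 = 39.17 inches.
17/4 = 4.25 sts per in; 39.17 × 4.25 = 166.49 sts.
Nearest multiple of 9 → 162.
61 cm = 24.02 inches; × 6 = 144.09 → 144 rows.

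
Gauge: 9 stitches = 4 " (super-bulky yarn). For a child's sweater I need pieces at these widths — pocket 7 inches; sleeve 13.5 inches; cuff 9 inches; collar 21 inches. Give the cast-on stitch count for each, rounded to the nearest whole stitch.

Rate = 9/4 = 2.25 sts per in.
pocket: 7 × 2.25 = 15.75 → 16.
sleeve: 13.5 × 2.25 = 30.38 → 30.
cuff: 9 × 2.25 = 20.25 → 20.
collar: 21 × 2.25 = 47.25 → 47.

pocket 16; sleeve 30; cuff 20; collar 47.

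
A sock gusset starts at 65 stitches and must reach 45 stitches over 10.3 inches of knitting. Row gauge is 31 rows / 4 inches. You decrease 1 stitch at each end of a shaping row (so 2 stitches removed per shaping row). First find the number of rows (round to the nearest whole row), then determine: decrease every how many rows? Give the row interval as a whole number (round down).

Decrease every 8th row.

Rows = 10.3 × 7.75 = 79.8 → 80 rows.
Stitches to remove: 20 → 10 shaping rows (at 2 st each).
80 / 10 = 8.00 → every 8 rows.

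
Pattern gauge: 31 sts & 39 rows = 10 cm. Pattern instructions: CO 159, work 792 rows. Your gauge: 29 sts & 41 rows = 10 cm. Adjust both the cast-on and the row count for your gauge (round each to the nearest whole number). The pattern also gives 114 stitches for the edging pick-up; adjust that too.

Stitches: 159 × 29/31 = 148.74 → 149.
Rows: 792 × 41/39 = 832.62 → 833.
edging pick-up: 114 × 29/31 = 106.65 → 107.

Cast on 149 stitches; work 833 rows; edging pick-up 107 stitches.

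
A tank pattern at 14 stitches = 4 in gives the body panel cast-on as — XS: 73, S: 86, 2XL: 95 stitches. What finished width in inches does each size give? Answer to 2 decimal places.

XS 20.86 inches; S 24.57 inches; 2XL 27.14 inches.

14/4 = 3.5 sts per in.
XS: 73 / 3.5 = 20.857 → 20.86 in.
S: 86 / 3.5 = 24.571 → 24.57 in.
2XL: 95 / 3.5 = 27.143 → 27.14 in.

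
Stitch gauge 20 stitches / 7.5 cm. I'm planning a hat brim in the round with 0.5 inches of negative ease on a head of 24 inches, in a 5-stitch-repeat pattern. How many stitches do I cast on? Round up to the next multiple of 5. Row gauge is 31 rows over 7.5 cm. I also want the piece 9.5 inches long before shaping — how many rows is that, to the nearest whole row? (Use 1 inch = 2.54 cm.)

Cast on 160 stitches; work 100 rows.

Finished = 24 − 0.5 = 23.5 inches.
23.5 inches × 2.54 = 59.69 cm.
20/7.5 = 2.667 sts per cm; 59.69 × 2.667 = 159.17 sts.
Next multiple of 5 → 160.
9.5 inches = 24.13 cm; × 4.133 = 99.74 → 100 rows.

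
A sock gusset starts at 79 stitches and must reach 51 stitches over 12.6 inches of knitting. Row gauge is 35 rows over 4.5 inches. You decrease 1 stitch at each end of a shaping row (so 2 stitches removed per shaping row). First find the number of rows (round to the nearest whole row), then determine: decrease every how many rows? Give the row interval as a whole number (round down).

Rows = 12.6 × 7.778 = 98.0 → 98 rows.
Stitches to remove: 28 → 14 shaping rows (at 2 st each).
98 / 14 = 7.00 → every 7 rows.

Decrease every 7th row.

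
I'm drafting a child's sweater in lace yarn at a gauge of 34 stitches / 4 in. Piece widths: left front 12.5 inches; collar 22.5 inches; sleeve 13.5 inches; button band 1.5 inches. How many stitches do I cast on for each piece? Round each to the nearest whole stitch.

left front 106; collar 191; sleeve 115; button band 13.

Rate = 34/4 = 8.5 sts per in.
left front: 12.5 × 8.5 = 106.25 → 106.
collar: 22.5 × 8.5 = 191.25 → 191.
sleeve: 13.5 × 8.5 = 114.75 → 115.
button band: 1.5 × 8.5 = 12.75 → 13.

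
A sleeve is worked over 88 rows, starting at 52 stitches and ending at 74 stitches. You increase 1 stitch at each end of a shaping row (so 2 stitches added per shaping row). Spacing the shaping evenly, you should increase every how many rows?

Stitches to add: |74 − 52| = 22.
Shaping rows needed: 22 / 2 = 11.
88 rows / 11 = every 8 rows.

Increase every 8th row.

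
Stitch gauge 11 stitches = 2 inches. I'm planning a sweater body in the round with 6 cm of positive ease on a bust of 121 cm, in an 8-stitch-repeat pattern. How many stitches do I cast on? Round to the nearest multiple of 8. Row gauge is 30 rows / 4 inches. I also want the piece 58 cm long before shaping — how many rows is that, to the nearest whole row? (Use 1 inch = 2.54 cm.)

Finished = 121 + 6 = 127 cm.
127 cm × 1/2.54 = 50.00 inches.
11/2 = 5.5 sts per in; 50.00 × 5.5 = 275.00 sts.
Nearest multiple of 8 → 272.
58 cm = 22.83 inches; × 7.5 = 171.26 → 171 rows.

Cast on 272 stitches; work 171 rows.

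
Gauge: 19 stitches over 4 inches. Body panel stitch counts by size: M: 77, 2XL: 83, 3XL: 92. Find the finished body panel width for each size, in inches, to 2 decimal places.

19/4 = 4.75 sts per in.
M: 77 / 4.75 = 16.211 → 16.21 in.
2XL: 83 / 4.75 = 17.474 → 17.47 in.
3XL: 92 / 4.75 = 19.368 → 19.37 in.

M 16.21 inches; 2XL 17.47 inches; 3XL 19.37 inches.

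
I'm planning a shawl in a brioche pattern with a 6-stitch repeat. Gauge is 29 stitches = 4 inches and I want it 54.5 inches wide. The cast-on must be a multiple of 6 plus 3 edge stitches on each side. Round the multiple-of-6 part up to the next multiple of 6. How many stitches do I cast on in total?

29 / 4 = 7.25 sts per inch.
54.5 × 7.25 = 395.12 sts.
Less 6 edge sts → 389.12 for the repeat.
Next multiple of 6: 390.
Add back 6 edge sts → 396.

CO 396 sts.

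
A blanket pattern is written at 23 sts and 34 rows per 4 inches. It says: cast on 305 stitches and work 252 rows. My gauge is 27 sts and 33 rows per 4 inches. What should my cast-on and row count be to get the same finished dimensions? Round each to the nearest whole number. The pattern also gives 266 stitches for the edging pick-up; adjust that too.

Cast on 358 stitches; work 245 rows; edging pick-up 312 stitches.

Stitches: 305 × 27/23 = 358.04 → 358.
Rows: 252 × 33/34 = 244.59 → 245.
edging pick-up: 266 × 27/23 = 312.26 → 312.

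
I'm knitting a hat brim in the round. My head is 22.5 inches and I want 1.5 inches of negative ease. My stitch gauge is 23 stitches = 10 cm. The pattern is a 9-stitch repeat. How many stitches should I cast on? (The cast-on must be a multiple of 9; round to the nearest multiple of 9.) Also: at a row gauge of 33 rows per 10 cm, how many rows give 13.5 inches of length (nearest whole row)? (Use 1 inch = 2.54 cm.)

Finished = 22.5 − 1.5 = 21 inches.
21 inches × 2.54 = 53.34 cm.
23/10 = 2.3 sts per cm; 53.34 × 2.3 = 122.68 sts.
Nearest multiple of 9 → 126.
13.5 inches = 34.29 cm; × 3.3 = 113.16 → 113 rows.

Cast on 126 stitches; work 113 rows.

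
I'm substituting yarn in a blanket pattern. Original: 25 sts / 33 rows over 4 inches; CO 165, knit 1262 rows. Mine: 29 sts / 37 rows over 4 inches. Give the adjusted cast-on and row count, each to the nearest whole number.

Stitches: 165 × 29/25 = 191.40 → 191.
Rows: 1262 × 37/33 = 1414.97 → 1415.

Cast on 191 stitches; work 1415 rows.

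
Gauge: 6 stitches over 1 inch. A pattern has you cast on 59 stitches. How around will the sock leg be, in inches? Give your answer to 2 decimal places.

9.83 inches.

6 stitches / 1 inch = 6 stitches per inch.
59 / 6 = 9.833 inches.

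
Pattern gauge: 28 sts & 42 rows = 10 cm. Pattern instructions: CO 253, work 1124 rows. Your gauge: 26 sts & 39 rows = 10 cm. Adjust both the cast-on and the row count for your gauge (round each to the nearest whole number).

Stitches: 253 × 26/28 = 234.93 → 235.
Rows: 1124 × 39/42 = 1043.71 → 1044.

Cast on 235 stitches; work 1044 rows.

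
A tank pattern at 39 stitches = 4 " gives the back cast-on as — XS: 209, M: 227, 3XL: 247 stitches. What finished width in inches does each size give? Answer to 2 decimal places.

39/4 = 9.75 sts per in.
XS: 209 / 9.75 = 21.436 → 21.44 in.
M: 227 / 9.75 = 23.282 → 23.28 in.
3XL: 247 / 9.75 = 25.333 → 25.33 in.

XS 21.44 inches; M 23.28 inches; 3XL 25.33 inches.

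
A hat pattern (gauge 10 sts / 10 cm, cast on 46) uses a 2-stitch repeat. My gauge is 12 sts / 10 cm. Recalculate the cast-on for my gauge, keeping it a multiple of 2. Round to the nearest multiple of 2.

46 × 12 / 10 = 55.20.
Nearest multiple of 2: 56.

Cast on 56 stitches.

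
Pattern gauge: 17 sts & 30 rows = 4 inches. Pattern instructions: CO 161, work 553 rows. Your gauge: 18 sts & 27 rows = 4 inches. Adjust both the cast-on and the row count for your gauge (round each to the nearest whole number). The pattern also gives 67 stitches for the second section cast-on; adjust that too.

Stitches: 161 × 18/17 = 170.47 → 170.
Rows: 553 × 27/30 = 497.70 → 498.
second section cast-on: 67 × 18/17 = 70.94 → 71.

Cast on 170 stitches; work 498 rows; second section cast-on 71 stitches.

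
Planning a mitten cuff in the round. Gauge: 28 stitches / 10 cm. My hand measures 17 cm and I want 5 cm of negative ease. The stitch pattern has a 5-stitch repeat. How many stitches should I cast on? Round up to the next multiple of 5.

35 stitches.

Finished = 17 − 5 = 12 cm.
28 / 10 = 2.8 sts/cm.
12 × 2.8 = 33.60 sts.
Next multiple of 5: 35.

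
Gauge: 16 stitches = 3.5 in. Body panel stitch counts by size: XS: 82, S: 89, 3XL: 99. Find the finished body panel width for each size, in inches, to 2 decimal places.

16/3.5 = 4.571 sts per in.
XS: 82 / 4.571 = 17.938 → 17.94 in.
S: 89 / 4.571 = 19.469 → 19.47 in.
3XL: 99 / 4.571 = 21.656 → 21.66 in.

XS 17.94 inches; S 19.47 inches; 3XL 21.66 inches.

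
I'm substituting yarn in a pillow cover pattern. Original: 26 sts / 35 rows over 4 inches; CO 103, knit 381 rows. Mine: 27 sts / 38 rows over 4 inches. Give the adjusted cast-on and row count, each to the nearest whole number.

Cast on 107 stitches; work 414 rows.

Stitches: 103 × 27/26 = 106.96 → 107.
Rows: 381 × 38/35 = 413.66 → 414.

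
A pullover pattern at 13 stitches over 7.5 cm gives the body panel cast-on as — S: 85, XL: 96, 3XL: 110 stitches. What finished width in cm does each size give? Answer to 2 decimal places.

13/7.5 = 1.733 sts per cm.
S: 85 / 1.733 = 49.038 → 49.04 cm.
XL: 96 / 1.733 = 55.385 → 55.38 cm.
3XL: 110 / 1.733 = 63.462 → 63.46 cm.

S 49.04 cm; XL 55.38 cm; 3XL 63.46 cm.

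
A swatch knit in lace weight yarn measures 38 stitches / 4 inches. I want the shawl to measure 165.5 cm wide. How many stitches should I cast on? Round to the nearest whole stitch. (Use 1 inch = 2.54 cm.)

165.5 cm = 65.16 in.
38 stitches / 4 in = 9.5 stitches per inch.
65.16 × 9.5 = 619.00 stitches.
Round to nearest → 619.

619 stitches.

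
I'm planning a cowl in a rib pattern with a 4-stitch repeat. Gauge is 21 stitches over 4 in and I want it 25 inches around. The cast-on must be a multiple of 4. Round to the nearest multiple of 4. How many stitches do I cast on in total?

CO 132 sts.

21 / 4 = 5.25 sts per inch.
25 × 5.25 = 131.25 sts.
Nearest multiple of 4: 132.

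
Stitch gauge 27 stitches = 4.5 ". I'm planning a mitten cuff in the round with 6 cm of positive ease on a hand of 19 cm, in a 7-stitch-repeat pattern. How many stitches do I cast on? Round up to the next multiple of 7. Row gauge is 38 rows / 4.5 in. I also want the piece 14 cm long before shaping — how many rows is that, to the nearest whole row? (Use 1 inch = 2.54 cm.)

Finished = 19 + 6 = 25 cm.
25 cm × 1/2.54 = 9.84 inches.
27/4.5 = 6 sts per in; 9.84 × 6 = 59.06 sts.
Next multiple of 7 → 63.
14 cm = 5.51 inches; × 8.444 = 46.54 → 47 rows.

Cast on 63 stitches; work 47 rows.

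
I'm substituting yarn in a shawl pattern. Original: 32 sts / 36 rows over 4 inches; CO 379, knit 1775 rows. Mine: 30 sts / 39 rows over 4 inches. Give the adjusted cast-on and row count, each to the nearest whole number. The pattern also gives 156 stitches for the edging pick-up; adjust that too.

Stitches: 379 × 30/32 = 355.31 → 355.
Rows: 1775 × 39/36 = 1922.92 → 1923.
edging pick-up: 156 × 30/32 = 146.25 → 146.

Cast on 355 stitches; work 1923 rows; edging pick-up 146 stitches.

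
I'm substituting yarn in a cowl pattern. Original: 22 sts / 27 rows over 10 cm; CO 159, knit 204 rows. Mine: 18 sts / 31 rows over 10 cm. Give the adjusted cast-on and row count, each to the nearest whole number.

Stitches: 159 × 18/22 = 130.09 → 130.
Rows: 204 × 31/27 = 234.22 → 234.

Cast on 130 stitches; work 234 rows.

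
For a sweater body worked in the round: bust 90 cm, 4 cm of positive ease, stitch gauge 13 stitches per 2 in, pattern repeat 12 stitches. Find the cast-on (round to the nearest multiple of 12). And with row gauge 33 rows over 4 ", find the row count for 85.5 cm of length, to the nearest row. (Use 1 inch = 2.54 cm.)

Cast on 240 stitches; work 278 rows.

Finished = 90 + 4 = 94 cm.
94 cm × 1/2.54 = 37.01 inches.
13/2 = 6.5 sts per in; 37.01 × 6.5 = 240.55 sts.
Nearest multiple of 12 → 240.
85.5 cm = 33.66 inches; × 8.25 = 277.71 → 278 rows.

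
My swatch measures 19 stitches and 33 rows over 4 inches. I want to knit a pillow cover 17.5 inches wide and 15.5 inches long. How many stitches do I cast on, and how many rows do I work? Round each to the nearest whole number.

Cast on 83 stitches and work 128 rows.

Stitch gauge = 19/4 = 4.75 sts/in; 17.5 × 4.75 = 83.12 → 83 sts.
Row gauge = 33/4 = 8.25 rows/in; 15.5 × 8.25 = 127.88 → 128 rows.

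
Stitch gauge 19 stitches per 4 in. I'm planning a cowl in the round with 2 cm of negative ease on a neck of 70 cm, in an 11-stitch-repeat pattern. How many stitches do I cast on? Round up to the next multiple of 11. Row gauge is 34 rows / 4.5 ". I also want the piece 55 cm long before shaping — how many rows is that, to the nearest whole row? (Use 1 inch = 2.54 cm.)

Cast on 132 stitches; work 164 rows.

Finished = 70 − 2 = 68 cm.
68 cm × 1/2.54 = 26.77 inches.
19/4 = 4.75 sts per in; 26.77 × 4.75 = 127.17 sts.
Next multiple of 11 → 132.
55 cm = 21.65 inches; × 7.556 = 163.60 → 164 rows.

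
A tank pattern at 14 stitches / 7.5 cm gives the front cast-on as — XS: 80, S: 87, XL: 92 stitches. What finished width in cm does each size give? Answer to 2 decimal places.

14/7.5 = 1.867 sts per cm.
XS: 80 / 1.867 = 42.857 → 42.86 cm.
S: 87 / 1.867 = 46.607 → 46.61 cm.
XL: 92 / 1.867 = 49.286 → 49.29 cm.

XS 42.86 cm; S 46.61 cm; XL 49.29 cm.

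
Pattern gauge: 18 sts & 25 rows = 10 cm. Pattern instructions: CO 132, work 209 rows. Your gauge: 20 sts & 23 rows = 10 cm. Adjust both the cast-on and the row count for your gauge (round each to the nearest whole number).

Stitches: 132 × 20/18 = 146.67 → 147.
Rows: 209 × 23/25 = 192.28 → 192.

Cast on 147 stitches; work 192 rows.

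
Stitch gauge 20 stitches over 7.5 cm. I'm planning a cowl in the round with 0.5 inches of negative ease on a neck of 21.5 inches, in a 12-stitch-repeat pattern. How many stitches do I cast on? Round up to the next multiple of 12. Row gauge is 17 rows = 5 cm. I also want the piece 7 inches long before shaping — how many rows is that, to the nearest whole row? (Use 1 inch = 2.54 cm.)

Cast on 144 stitches; work 60 rows.

Finished = 21.5 − 0.5 = 21 inches.
21 inches × 2.54 = 53.34 cm.
20/7.5 = 2.667 sts per cm; 53.34 × 2.667 = 142.24 sts.
Next multiple of 12 → 144.
7 inches = 17.78 cm; × 3.4 = 60.45 → 60 rows.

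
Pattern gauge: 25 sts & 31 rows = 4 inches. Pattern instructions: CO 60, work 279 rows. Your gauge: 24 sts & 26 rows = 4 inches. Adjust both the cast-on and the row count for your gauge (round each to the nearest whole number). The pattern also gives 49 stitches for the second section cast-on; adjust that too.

Stitches: 60 × 24/25 = 57.60 → 58.
Rows: 279 × 26/31 = 234.00 → 234.
second section cast-on: 49 × 24/25 = 47.04 → 47.

Cast on 58 stitches; work 234 rows; second section cast-on 47 stitches.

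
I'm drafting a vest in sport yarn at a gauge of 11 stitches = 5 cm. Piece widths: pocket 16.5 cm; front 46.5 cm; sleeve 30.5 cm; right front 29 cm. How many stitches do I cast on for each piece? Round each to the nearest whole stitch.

pocket 36; front 102; sleeve 67; right front 64.

Rate = 11/5 = 2.2 sts per cm.
pocket: 16.5 × 2.2 = 36.30 → 36.
front: 46.5 × 2.2 = 102.30 → 102.
sleeve: 30.5 × 2.2 = 67.10 → 67.
right front: 29 × 2.2 = 63.80 → 64.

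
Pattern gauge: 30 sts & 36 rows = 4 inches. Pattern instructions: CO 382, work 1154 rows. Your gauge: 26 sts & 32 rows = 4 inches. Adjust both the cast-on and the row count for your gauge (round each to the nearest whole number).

Cast on 331 stitches; work 1026 rows.

Stitches: 382 × 26/30 = 331.07 → 331.
Rows: 1154 × 32/36 = 1025.78 → 1026.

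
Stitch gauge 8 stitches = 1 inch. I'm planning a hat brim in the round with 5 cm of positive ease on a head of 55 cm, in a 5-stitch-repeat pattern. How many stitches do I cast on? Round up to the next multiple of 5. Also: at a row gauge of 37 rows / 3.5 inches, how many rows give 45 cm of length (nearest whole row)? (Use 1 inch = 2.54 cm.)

Cast on 190 stitches; work 187 rows.

Finished = 55 + 5 = 60 cm.
60 cm × 1/2.54 = 23.62 inches.
8/1 = 8 sts per in; 23.62 × 8 = 188.98 sts.
Next multiple of 5 → 190.
45 cm = 17.72 inches; × 10.571 = 187.29 → 187 rows.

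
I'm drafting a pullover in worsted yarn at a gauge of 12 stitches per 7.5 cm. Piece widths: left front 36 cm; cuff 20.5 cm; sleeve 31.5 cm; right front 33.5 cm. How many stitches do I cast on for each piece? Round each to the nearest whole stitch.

left front 58; cuff 33; sleeve 50; right front 54.

Rate = 12/7.5 = 1.6 sts per cm.
left front: 36 × 1.6 = 57.60 → 58.
cuff: 20.5 × 1.6 = 32.80 → 33.
sleeve: 31.5 × 1.6 = 50.40 → 50.
right front: 33.5 × 1.6 = 53.60 → 54.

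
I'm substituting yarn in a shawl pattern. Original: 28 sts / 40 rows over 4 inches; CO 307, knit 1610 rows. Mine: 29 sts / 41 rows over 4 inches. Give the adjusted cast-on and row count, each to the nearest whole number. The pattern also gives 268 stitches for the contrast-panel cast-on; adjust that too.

Cast on 318 stitches; work 1650 rows; contrast-panel cast-on 278 stitches.

Stitches: 307 × 29/28 = 317.96 → 318.
Rows: 1610 × 41/40 = 1650.25 → 1650.
contrast-panel cast-on: 268 × 29/28 = 277.57 → 278.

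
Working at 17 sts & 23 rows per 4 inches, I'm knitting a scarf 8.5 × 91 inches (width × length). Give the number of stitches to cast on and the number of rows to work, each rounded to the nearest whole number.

Cast on 36 stitches and work 523 rows.

Stitch gauge = 17/4 = 4.25 sts/in; 8.5 × 4.25 = 36.12 → 36 sts.
Row gauge = 23/4 = 5.75 rows/in; 91 × 5.75 = 523.25 → 523 rows.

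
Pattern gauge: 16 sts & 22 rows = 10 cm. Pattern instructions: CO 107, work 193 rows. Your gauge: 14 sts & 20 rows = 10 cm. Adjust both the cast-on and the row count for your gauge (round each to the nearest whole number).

Stitches: 107 × 14/16 = 93.62 → 94.
Rows: 193 × 20/22 = 175.45 → 175.

Cast on 94 stitches; work 175 rows.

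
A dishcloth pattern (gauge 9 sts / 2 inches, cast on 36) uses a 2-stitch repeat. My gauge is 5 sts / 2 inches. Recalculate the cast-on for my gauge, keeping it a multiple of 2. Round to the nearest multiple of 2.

20 stitches.

36 × 5 / 9 = 20.00.
Nearest multiple of 2: 20.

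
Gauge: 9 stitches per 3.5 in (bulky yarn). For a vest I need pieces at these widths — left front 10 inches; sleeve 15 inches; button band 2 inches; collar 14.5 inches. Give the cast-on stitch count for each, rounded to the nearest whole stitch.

left front 26; sleeve 39; button band 5; collar 37.

Rate = 9/3.5 = 2.571 sts per in.
left front: 10 × 2.571 = 25.71 → 26.
sleeve: 15 × 2.571 = 38.57 → 39.
button band: 2 × 2.571 = 5.14 → 5.
collar: 14.5 × 2.571 = 37.29 → 37.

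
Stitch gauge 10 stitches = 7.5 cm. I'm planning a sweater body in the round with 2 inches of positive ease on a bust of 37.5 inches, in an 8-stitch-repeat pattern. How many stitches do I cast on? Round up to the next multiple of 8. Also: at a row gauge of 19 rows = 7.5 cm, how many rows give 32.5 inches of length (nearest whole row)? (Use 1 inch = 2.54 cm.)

Finished = 37.5 + 2 = 39.5 inches.
39.5 inches × 2.54 = 100.33 cm.
10/7.5 = 1.333 sts per cm; 100.33 × 1.333 = 133.77 sts.
Next multiple of 8 → 136.
32.5 inches = 82.55 cm; × 2.533 = 209.13 → 209 rows.

Cast on 136 stitches; work 209 rows.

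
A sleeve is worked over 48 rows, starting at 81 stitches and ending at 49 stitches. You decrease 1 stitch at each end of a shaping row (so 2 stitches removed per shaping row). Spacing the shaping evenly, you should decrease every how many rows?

Stitches to remove: |49 − 81| = 32.
Shaping rows needed: 32 / 2 = 16.
48 rows / 16 = every 3 rows.

Decrease every 3rd row.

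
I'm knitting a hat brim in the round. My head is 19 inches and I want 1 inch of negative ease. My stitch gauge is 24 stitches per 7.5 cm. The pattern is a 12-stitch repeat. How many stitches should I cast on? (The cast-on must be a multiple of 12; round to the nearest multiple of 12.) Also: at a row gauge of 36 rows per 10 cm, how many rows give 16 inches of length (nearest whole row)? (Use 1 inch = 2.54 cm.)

Finished = 19 − 1 = 18 inches.
18 inches × 2.54 = 45.72 cm.
24/7.5 = 3.2 sts per cm; 45.72 × 3.2 = 146.30 sts.
Nearest multiple of 12 → 144.
16 inches = 40.64 cm; × 3.6 = 146.30 → 146 rows.

Cast on 144 stitches; work 146 rows.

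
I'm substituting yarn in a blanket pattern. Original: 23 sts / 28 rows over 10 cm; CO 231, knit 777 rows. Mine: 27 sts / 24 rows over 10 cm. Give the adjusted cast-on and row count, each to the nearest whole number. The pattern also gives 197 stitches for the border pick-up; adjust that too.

Cast on 271 stitches; work 666 rows; border pick-up 231 stitches.

Stitches: 231 × 27/23 = 271.17 → 271.
Rows: 777 × 24/28 = 666.00 → 666.
border pick-up: 197 × 27/23 = 231.26 → 231.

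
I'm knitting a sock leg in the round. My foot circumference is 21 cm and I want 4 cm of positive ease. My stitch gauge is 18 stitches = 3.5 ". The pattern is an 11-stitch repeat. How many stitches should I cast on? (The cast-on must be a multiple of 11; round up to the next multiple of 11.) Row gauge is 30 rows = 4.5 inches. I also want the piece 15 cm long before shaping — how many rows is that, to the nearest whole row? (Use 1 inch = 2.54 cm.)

Finished = 21 + 4 = 25 cm.
25 cm × 1/2.54 = 9.84 inches.
18/3.5 = 5.143 sts per in; 9.84 × 5.143 = 50.62 sts.
Next multiple of 11 → 55.
15 cm = 5.91 inches; × 6.667 = 39.37 → 39 rows.

Cast on 55 stitches; work 39 rows.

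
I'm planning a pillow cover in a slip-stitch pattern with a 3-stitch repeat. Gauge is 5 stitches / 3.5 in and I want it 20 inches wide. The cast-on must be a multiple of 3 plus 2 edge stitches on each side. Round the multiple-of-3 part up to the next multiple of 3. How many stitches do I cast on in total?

5 / 3.5 = 1.429 sts per inch.
20 × 1.429 = 28.57 sts.
Less 4 edge sts → 24.57 for the repeat.
Next multiple of 3: 27.
Add back 4 edge sts → 31.

CO 31 sts.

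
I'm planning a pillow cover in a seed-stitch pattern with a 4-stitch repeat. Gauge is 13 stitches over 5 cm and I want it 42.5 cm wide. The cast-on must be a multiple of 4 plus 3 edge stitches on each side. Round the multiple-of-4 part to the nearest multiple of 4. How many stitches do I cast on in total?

Cast on 110 stitches.

13 / 5 = 2.6 sts per cm.
42.5 × 2.6 = 110.50 sts.
Less 6 edge sts → 104.50 for the repeat.
Nearest multiple of 4: 104.
Add back 6 edge sts → 110.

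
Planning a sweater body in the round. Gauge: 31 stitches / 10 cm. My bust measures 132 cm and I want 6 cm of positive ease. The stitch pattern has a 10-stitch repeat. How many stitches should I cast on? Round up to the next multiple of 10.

CO 430 sts.

Finished = 132 + 6 = 138 cm.
31 / 10 = 3.1 sts/cm.
138 × 3.1 = 427.80 sts.
Next multiple of 10: 430.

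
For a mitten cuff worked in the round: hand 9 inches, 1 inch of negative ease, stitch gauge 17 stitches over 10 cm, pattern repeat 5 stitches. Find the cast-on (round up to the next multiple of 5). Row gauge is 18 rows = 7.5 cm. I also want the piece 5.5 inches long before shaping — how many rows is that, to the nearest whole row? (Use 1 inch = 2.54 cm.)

Finished = 9 − 1 = 8 inches.
8 inches × 2.54 = 20.32 cm.
17/10 = 1.7 sts per cm; 20.32 × 1.7 = 34.54 sts.
Next multiple of 5 → 35.
5.5 inches = 13.97 cm; × 2.4 = 33.53 → 34 rows.

Cast on 35 stitches; work 34 rows.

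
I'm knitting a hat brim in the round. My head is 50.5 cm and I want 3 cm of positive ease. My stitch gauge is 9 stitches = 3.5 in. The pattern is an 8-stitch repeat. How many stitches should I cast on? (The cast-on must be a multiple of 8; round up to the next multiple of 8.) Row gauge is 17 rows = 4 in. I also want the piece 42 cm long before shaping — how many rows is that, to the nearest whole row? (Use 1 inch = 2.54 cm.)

Finished = 50.5 + 3 = 53.5 cm.
53.5 cm × 1/2.54 = 21.06 inches.
9/3.5 = 2.571 sts per in; 21.06 × 2.571 = 54.16 sts.
Next multiple of 8 → 56.
42 cm = 16.54 inches; × 4.25 = 70.28 → 70 rows.

Cast on 56 stitches; work 70 rows.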